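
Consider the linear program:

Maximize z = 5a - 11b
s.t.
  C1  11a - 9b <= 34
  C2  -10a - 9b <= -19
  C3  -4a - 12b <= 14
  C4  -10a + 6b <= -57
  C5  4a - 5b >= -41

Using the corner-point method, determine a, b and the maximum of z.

a = 103/8, b = 287/24, maximum z = -403/6

Corner points and z = 5a - 11b:
  (103/8, 287/24) → z = -403/6
  (539/19, 587/19) → z = -198
  (531/26, 319/13) → z = -4363/26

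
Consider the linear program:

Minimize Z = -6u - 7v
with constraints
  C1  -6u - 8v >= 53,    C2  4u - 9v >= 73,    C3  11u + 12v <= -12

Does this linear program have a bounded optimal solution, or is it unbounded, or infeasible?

bounded optimum

Extreme points and Z = -6u - 7v:
  (107/86, -325/43) → Z = 1954/43
  (135/4, -511/16) → Z = 337/16
The feasible region has finitely many vertices and no improving ray; the minimum is 337/16 at (135/4, -511/16).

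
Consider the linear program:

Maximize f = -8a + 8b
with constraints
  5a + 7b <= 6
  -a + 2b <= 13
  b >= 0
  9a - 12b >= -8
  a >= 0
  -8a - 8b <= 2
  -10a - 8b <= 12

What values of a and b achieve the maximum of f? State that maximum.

a = 0, b = 2/3, maximum f = 16/3

Extreme points and f = -8a + 8b:
  (6/5, 0) → f = -48/5
  (16/123, 94/123) → f = 208/41
  (0, 0) → f = 0
  (0, 2/3) → f = 16/3

The binding constraints are 9a - 12b = -8 and a = 0.
Solving simultaneously gives a = 0, b = 2/3.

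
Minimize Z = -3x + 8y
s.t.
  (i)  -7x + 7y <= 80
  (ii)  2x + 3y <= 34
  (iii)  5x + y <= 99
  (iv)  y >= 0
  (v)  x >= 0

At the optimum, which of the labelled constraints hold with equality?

(ii) and (iv)

Feasible corners and Z = -3x + 8y:
  (17, 0) → Z = -51
  (0, 34/3) → Z = 272/3
  (0, 0) → Z = 0

The minimum is at (17, 0). Substituting into each constraint, equality holds for (ii) and (iv); the remaining constraints have slack.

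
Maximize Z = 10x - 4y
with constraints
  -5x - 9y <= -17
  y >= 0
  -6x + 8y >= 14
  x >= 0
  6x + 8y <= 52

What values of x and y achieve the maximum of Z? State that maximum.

Extreme points and Z = 10x - 4y:
  (5/47, 86/47) → Z = -294/47
  (0, 17/9) → Z = -68/9
  (19/6, 33/8) → Z = 91/6
  (0, 13/2) → Z = -26

The optimum lies where -6x + 8y = 14 and 6x + 8y = 52.
Solving simultaneously gives x = 19/6, y = 33/8.

x = 19/6, y = 33/8, maximum Z = 91/6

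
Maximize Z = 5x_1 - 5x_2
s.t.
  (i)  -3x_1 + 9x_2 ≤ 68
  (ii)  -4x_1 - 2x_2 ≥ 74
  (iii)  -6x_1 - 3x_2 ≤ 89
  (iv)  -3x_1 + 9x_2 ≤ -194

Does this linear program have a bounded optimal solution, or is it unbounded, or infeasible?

Constraints -4x_1 - 2x_2 ≥ 74 and -6x_1 - 3x_2 ≤ 89 have parallel boundaries but demand opposite sides — no point can satisfy both, so the region is empty.

infeasible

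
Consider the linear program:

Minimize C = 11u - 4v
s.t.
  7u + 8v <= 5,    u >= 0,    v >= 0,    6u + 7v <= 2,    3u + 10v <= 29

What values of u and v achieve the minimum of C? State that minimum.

Corner points and C = 11u - 4v:
  (0, 0) → C = 0
  (0, 2/7) → C = -8/7
  (1/3, 0) → C = 11/3

The binding constraints are u = 0 and 6u + 7v = 2.
Solving simultaneously gives u = 0, v = 2/7.

u = 0, v = 2/7, minimum C = -8/7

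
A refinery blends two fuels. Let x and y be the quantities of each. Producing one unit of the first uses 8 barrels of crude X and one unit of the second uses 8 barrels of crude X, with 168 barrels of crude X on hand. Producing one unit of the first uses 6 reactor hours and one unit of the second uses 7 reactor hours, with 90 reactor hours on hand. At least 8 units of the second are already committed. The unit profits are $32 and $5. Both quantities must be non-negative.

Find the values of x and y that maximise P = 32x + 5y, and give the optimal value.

x = 17/3, y = 8, maximum P = 664/3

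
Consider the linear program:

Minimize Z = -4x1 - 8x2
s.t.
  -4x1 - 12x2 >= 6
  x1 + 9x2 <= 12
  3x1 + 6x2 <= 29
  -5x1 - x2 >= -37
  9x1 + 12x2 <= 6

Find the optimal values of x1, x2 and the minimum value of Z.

Corner points and Z = -4x1 - 8x2:
  (-33/4, 9/4) → Z = 15
  (12/5, -13/10) → Z = 4/5
  (146/17, -101/17) → Z = 224/17
The feasible region is unbounded (it extends along (-9, 1), (1, -5)), but Z strictly increases along every unbounded feasible direction, so there is no improving ray and the minimum is attained at a vertex.

x1 = 12/5, x2 = -13/10, minimum Z = 4/5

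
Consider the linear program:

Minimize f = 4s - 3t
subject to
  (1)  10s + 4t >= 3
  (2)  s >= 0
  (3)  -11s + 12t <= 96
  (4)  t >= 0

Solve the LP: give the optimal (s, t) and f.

The feasible region is unbounded (it extends along (1, 0), (12, 11)), but f strictly increases along every unbounded feasible direction, so there is no improving ray and the minimum is attained at a vertex.

The binding constraints are s = 0 and -11s + 12t = 96.
Solving simultaneously gives s = 0, t = 8.

s = 0, t = 8, minimum f = -24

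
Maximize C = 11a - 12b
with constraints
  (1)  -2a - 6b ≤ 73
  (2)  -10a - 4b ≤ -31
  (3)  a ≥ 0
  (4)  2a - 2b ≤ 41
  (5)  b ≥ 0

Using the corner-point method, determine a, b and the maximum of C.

a = 41/2, b = 0, maximum C = 451/2

The feasible region is unbounded (it extends along (0, 1), (1, 1)), but C strictly decreases along every unbounded feasible direction, so there is no improving ray and the maximum is attained at a vertex.

At the optimal vertex, 2a - 2b = 41 and b = 0.
Solving simultaneously gives a = 41/2, b = 0.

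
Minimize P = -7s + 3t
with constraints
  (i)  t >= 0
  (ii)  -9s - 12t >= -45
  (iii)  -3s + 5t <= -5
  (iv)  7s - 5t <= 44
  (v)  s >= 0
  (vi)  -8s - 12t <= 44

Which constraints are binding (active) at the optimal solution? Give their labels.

Corner points and P = -7s + 3t:
  (5, 0) → P = -35
  (5/3, 0) → P = -35/3
  (95/27, 10/9) → P = -575/27

The minimum is at (5, 0). Substituting into each constraint, equality holds for (i) and (ii); the remaining constraints have slack.

(i) and (ii)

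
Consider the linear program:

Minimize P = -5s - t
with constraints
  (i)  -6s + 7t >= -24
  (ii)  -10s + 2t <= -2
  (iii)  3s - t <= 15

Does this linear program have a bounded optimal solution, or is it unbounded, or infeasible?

From the feasible point (-17/29, -114/29), moving in the direction (2, 10) keeps every constraint satisfied while P decreases without bound.

unbounded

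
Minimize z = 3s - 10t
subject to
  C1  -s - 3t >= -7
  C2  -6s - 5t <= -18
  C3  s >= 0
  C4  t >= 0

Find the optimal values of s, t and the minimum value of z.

s = 19/13, t = 24/13, minimum z = -183/13

Corner points and z = 3s - 10t:
  (19/13, 24/13) → z = -183/13
  (7, 0) → z = 21
  (3, 0) → z = 9

The binding constraints are -s - 3t = -7 and -6s - 5t = -18.
Solving simultaneously gives s = 19/13, t = 24/13.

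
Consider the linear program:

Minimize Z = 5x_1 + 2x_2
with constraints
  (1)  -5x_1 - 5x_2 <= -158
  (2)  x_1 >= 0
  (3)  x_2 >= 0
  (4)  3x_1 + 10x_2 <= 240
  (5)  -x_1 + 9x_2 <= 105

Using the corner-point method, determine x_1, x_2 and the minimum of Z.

x_1 = 897/50, x_2 = 683/50, minimum Z = 5851/50

The optimum lies where -5x_1 - 5x_2 = -158 and -x_1 + 9x_2 = 105.
Solving simultaneously gives x_1 = 897/50, x_2 = 683/50.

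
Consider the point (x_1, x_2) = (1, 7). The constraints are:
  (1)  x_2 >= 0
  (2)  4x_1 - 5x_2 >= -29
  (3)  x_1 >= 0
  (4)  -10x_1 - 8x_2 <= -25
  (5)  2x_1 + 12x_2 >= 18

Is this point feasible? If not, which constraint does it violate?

Constraint (2): 4x_1 - 5x_2 = -31, which is not ≥ -29. All other constraints are satisfied.

not feasible — violates (2)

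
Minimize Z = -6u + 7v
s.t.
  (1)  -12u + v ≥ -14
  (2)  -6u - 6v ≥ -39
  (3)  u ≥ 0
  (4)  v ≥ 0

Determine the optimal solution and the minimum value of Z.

u = 7/6, v = 0, minimum Z = -7

Corner points and Z = -6u + 7v:
  (41/26, 64/13) → Z = 25
  (7/6, 0) → Z = -7
  (0, 13/2) → Z = 91/2
  (0, 0) → Z = 0

The optimum lies where -12u + v = -14 and v = 0.
Solving simultaneously gives u = 7/6, v = 0.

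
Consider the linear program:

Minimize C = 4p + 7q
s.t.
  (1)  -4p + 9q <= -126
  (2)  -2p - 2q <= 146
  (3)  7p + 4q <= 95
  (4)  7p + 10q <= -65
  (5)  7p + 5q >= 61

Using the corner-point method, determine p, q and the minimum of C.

p = 33, q = -34, minimum C = -106

Corner points and C = 4p + 7q:
  (605/21, -80/3) → C = -500/7
  (33, -34) → C = -106
  (187/7, -126/5) → C = -2434/35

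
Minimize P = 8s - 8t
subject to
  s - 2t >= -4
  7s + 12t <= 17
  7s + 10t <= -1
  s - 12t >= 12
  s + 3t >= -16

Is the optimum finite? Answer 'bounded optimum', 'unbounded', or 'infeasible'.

Feasible corners and P = 8s - 8t:
  (-36/5, -8/5) → P = -224/5
  (-44/5, -12/5) → P = -256/5
  (54/47, -85/94) → P = 772/47
  (157/11, -111/11) → P = 2144/11
The feasible region has finitely many vertices and no improving ray; the minimum is -256/5 at (-44/5, -12/5).

bounded optimum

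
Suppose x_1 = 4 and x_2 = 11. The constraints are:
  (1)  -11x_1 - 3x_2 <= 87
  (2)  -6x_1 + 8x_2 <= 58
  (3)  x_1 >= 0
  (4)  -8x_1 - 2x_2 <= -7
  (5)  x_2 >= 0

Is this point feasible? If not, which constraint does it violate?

not feasible — violates (2)

Constraint (2): -6x_1 + 8x_2 = 64, which is not ≤ 58. All other constraints are satisfied.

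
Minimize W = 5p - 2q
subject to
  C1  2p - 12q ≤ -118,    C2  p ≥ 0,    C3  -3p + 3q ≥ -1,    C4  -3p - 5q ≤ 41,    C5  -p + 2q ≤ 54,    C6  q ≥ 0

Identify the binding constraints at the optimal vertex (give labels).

C2 and C5

Vertices and W = 5p - 2q:
  (0, 59/6) → W = -59/3
  (61/5, 178/15) → W = 559/15
  (0, 27) → W = -54
  (164/3, 163/3) → W = 494/3

The minimum is at (0, 27). Substituting into each constraint, equality holds for C2 and C5; the remaining constraints have slack.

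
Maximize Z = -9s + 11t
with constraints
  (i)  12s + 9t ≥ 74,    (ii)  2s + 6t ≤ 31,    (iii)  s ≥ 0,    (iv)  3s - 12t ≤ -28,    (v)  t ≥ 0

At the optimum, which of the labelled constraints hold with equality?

Corner points and Z = -9s + 11t:
  (55/18, 112/27) → Z = 979/54
  (212/57, 62/19) → Z = 46/19
  (34/7, 149/42) → Z = -197/42

The maximum is at (55/18, 112/27). Substituting into each constraint, equality holds for (i) and (ii); the remaining constraints have slack.

(i) and (ii)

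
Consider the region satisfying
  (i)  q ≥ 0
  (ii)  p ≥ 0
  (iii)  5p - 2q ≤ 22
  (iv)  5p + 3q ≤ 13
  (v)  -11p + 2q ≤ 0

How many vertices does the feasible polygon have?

3

Intersecting each pair of boundary lines and keeping only the points that satisfy every inequality leaves:
  (0, 0)
  (13/5, 0)
  (26/43, 143/43)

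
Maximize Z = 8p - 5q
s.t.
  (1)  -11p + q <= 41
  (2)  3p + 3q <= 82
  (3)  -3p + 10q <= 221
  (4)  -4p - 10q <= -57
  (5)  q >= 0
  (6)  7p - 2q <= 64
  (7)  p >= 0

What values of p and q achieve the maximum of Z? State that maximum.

Extreme points and Z = 8p - 5q:
  (157/39, 303/13) → Z = -253/3
  (356/27, 382/27) → Z = 938/27
  (0, 221/10) → Z = -221/2
  (29/3, 11/6) → Z = 409/6
  (0, 57/10) → Z = -57/2

At the optimal vertex, -4p - 10q = -57 and 7p - 2q = 64.
Solving simultaneously gives p = 29/3, q = 11/6.

p = 29/3, q = 11/6, maximum Z = 409/6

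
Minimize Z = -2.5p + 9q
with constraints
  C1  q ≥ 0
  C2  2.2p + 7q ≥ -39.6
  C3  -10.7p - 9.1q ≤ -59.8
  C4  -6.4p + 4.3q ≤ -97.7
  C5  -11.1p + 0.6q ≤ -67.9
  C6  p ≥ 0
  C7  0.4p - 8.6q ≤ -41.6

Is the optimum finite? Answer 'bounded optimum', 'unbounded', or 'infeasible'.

unbounded

From the feasible point (1185/62, 7633/1333), moving in the direction (8.6, 0.4) keeps every constraint satisfied while Z decreases without bound.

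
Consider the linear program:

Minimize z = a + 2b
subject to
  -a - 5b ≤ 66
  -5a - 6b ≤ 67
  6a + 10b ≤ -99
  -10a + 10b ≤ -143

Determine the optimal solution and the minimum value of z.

a = 61/19, b = -263/19, minimum z = -465/19

The binding constraints are -a - 5b = 66 and -5a - 6b = 67.
Solving simultaneously gives a = 61/19, b = -263/19.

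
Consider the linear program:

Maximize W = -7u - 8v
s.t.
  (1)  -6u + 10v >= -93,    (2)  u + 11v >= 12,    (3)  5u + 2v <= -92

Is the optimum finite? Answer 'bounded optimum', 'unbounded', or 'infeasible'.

From the feasible point (-1036/53, 152/53), moving in the direction (-11, 1) keeps every constraint satisfied while W increases without bound.

unbounded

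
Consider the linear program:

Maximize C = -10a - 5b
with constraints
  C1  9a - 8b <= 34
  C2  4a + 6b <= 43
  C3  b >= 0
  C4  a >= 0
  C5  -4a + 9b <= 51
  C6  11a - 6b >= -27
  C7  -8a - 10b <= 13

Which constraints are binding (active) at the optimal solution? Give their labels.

C3 and C4

Corner points and C = -10a - 5b:
  (274/43, 251/86) → C = -6735/86
  (34/9, 0) → C = -340/9
  (27/20, 94/15) → C = -269/6
  (0, 0) → C = 0
  (0, 9/2) → C = -45/2
  (21/25, 151/25) → C = -193/5

The maximum is at (0, 0). Substituting into each constraint, equality holds for C3 and C4; the remaining constraints have slack.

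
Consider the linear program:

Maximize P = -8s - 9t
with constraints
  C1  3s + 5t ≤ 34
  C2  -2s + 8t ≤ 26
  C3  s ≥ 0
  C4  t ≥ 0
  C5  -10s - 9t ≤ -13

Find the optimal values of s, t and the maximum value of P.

Vertices and P = -8s - 9t:
  (71/17, 73/17) → P = -1225/17
  (34/3, 0) → P = -272/3
  (0, 13/4) → P = -117/4
  (0, 13/9) → P = -13
  (13/10, 0) → P = -52/5

The optimum lies where t = 0 and -10s - 9t = -13.
Solving simultaneously gives s = 13/10, t = 0.

s = 13/10, t = 0, maximum P = -52/5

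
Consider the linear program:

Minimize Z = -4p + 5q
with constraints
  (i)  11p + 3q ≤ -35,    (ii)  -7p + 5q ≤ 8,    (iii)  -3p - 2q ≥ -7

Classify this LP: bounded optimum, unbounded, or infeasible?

unbounded

From the feasible point (-199/76, -157/76), moving in the direction (-5, -7) keeps every constraint satisfied while Z decreases without bound.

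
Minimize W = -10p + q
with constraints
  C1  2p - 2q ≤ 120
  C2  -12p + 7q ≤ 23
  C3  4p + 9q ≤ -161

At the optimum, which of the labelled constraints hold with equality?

C1 and C3

Extreme points and W = -10p + q:
  (-443/5, -743/5) → W = 3687/5
  (379/13, -401/13) → W = -4191/13
  (-667/68, -230/17) → W = 2875/34

The minimum is at (379/13, -401/13). Substituting into each constraint, equality holds for C1 and C3; the remaining constraints have slack.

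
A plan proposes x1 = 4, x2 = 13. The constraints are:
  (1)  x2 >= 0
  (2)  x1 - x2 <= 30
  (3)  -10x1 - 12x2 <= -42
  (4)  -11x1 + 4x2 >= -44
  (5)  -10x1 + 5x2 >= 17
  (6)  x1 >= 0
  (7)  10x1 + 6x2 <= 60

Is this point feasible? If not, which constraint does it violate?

not feasible — violates (7)

Constraint (7): 10x1 + 6x2 = 118, which is not ≤ 60. All other constraints are satisfied.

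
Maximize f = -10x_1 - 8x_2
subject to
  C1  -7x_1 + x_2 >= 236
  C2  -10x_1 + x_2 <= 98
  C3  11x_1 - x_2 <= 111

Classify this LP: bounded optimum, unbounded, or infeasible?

bounded optimum

Extreme points and f = -10x_1 - 8x_2:
  (46, 558) → f = -4924
  (347/4, 3373/4) → f = -15227/2
  (209, 2188) → f = -19594
The feasible region has finitely many vertices and no improving ray; the maximum is -4924 at (46, 558).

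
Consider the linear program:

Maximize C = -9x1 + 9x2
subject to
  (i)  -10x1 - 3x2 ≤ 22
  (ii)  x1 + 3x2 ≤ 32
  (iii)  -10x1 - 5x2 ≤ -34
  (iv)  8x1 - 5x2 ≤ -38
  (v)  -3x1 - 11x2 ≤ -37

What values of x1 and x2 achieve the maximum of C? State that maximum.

x1 = -58/25, x2 = 286/25, maximum C = 3096/25

Feasible corners and C = -9x1 + 9x2:
  (-58/25, 286/25) → C = 3096/25
  (46/29, 294/29) → C = 2232/29
  (-2/9, 326/45) → C = 336/5

The binding constraints are x1 + 3x2 = 32 and -10x1 - 5x2 = -34.
Solving simultaneously gives x1 = -58/25, x2 = 286/25.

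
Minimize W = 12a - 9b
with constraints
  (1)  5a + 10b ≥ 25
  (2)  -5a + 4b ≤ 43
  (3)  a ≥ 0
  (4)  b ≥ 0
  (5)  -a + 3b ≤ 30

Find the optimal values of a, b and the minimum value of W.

Corner points and W = 12a - 9b:
  (0, 5/2) → W = -45/2
  (5, 0) → W = 60
  (0, 10) → W = -90
The feasible region is unbounded (it extends along (3, 1), (1, 0)), but W strictly increases along every unbounded feasible direction, so there is no improving ray and the minimum is attained at a vertex.

a = 0, b = 10, minimum W = -90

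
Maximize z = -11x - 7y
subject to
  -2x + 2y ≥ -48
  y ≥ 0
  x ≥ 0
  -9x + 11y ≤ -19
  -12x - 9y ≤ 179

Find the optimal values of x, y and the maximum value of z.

x = 19/9, y = 0, maximum z = -209/9

Feasible corners and z = -11x - 7y:
  (24, 0) → z = -264
  (245/2, 197/2) → z = -2037
  (19/9, 0) → z = -209/9

The optimum lies where y = 0 and -9x + 11y = -19.
Solving simultaneously gives x = 19/9, y = 0.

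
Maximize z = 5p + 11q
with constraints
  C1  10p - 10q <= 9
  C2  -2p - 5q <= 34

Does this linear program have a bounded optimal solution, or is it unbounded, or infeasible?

unbounded

From the feasible point (-59/14, -179/35), moving in the direction (10, 10) keeps every constraint satisfied while z increases without bound.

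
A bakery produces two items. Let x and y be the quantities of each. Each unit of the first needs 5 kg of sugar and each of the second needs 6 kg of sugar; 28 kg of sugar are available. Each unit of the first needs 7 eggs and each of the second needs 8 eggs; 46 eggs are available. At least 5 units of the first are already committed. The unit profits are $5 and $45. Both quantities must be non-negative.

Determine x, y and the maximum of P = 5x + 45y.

Vertices and P = 5x + 45y:
  (28/5, 0) → P = 28
  (5, 0) → P = 25
  (5, 1/2) → P = 95/2

The binding constraints are 5x + 6y = 28 and x = 5.
Solving simultaneously gives x = 5, y = 1/2.

x = 5, y = 1/2, maximum P = 95/2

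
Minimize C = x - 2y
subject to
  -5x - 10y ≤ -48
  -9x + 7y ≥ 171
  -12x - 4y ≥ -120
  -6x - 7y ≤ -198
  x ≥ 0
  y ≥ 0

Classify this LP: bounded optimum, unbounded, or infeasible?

Corner points and C = x - 2y:
  (4/5, 138/5) → C = -272/5
  (0, 30) → C = -60
  (0, 198/7) → C = -396/7
The feasible region has finitely many vertices and no improving ray; the minimum is -60 at (0, 30).

bounded optimum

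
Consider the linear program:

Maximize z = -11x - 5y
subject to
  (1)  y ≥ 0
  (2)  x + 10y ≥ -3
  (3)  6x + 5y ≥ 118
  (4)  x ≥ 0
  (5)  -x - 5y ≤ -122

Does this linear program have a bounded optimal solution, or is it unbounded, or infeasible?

bounded optimum

Corner points and z = -11x - 5y:
  (122, 0) → z = -1342
  (0, 122/5) → z = -122
The feasible region has finitely many vertices and no improving ray; the maximum is -122 at (0, 122/5).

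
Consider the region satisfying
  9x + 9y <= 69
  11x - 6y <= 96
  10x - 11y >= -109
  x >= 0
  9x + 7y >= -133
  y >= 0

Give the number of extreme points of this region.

Of the 15 pairwise boundary intersections, those satisfying every inequality are:
  (0, 23/3)
  (23/3, 0)
  (0, 0)

3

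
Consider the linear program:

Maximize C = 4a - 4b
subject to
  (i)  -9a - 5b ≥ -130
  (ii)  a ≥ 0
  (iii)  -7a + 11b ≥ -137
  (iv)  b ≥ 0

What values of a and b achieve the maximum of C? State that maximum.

The binding constraints are -9a - 5b = -130 and b = 0.
Solving simultaneously gives a = 130/9, b = 0.

a = 130/9, b = 0, maximum C = 520/9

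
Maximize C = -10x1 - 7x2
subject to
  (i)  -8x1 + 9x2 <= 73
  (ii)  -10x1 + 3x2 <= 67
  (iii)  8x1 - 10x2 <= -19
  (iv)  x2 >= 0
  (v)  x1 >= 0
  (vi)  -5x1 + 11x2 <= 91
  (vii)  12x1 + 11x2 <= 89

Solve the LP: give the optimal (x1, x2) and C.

x1 = 0, x2 = 19/10, maximum C = -133/10

Corner points and C = -10x1 - 7x2:
  (0, 19/10) → C = -133/10
  (681/208, 235/52) → C = -515/8
  (0, 89/11) → C = -623/11

The optimum lies where 8x1 - 10x2 = -19 and x1 = 0.
Solving simultaneously gives x1 = 0, x2 = 19/10.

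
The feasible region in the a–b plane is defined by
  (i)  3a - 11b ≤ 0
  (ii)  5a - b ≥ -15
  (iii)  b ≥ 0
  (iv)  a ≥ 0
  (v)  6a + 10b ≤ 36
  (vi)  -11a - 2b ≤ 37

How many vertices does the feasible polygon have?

Pairwise boundary intersections that survive every other constraint:
  (0, 0)
  (33/8, 9/8)
  (0, 18/5)

3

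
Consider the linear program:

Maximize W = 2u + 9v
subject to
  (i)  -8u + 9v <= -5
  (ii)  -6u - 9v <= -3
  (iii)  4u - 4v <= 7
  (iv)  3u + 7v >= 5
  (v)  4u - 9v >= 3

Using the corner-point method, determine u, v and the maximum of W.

Corner points and W = 2u + 9v:
  (69/40, -1/40) → W = 129/40
  (51/20, 4/5) → W = 123/10
  (6/5, 1/5) → W = 21/5

At the optimal vertex, 4u - 4v = 7 and 4u - 9v = 3.
Solving simultaneously gives u = 51/20, v = 4/5.

u = 51/20, v = 4/5, maximum W = 123/10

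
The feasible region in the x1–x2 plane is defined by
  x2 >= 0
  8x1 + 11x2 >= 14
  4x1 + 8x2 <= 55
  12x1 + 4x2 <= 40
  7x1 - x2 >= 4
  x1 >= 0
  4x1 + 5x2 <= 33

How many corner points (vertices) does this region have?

The feasible vertices (each the meet of two boundaries and inside every other half-plane) are:
  (7/4, 0)
  (10/3, 0)
  (58/85, 66/85)
  (17/11, 59/11)
  (53/39, 215/39)

5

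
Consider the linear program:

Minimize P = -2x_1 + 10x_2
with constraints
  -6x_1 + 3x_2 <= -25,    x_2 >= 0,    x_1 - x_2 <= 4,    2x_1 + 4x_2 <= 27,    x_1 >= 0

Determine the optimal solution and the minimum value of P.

At the optimal vertex, -6x_1 + 3x_2 = -25 and x_1 - x_2 = 4.
Solving simultaneously gives x_1 = 13/3, x_2 = 1/3.

x_1 = 13/3, x_2 = 1/3, minimum P = -16/3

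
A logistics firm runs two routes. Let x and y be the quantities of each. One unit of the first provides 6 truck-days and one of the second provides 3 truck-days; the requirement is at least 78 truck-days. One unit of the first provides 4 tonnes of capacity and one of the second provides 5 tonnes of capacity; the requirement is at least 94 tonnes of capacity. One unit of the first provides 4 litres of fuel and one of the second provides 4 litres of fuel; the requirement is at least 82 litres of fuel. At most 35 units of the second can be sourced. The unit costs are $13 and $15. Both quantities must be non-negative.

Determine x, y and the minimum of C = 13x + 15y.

x = 17/2, y = 12, minimum C = 581/2

Corner points and C = 13x + 15y:
  (0, 26) → C = 390
  (0, 35) → C = 525
  (47/2, 0) → C = 611/2
  (11/2, 15) → C = 593/2
  (17/2, 12) → C = 581/2
The feasible region is unbounded (it extends along (1, 0)), but C strictly increases along every unbounded feasible direction, so there is no improving ray and the minimum is attained at a vertex.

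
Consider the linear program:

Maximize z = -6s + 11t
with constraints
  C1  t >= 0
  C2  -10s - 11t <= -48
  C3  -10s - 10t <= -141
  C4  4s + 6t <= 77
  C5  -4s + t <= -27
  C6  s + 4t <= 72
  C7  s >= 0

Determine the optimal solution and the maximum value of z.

Extreme points and z = -6s + 11t:
  (141/10, 0) → z = -423/5
  (77/4, 0) → z = -231/2
  (411/50, 147/25) → z = 384/25
  (239/28, 50/7) → z = 383/14

The optimum lies where 4s + 6t = 77 and -4s + t = -27.
Solving simultaneously gives s = 239/28, t = 50/7.

s = 239/28, t = 50/7, maximum z = 383/14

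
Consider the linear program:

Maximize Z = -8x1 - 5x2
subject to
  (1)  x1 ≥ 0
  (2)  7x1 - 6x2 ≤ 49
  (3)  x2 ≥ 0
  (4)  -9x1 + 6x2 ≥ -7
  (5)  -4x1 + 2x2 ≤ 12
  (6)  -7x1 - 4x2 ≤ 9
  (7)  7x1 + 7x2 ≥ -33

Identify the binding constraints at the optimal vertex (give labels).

(1) and (3)

Corner points and Z = -8x1 - 5x2:
  (0, 0) → Z = 0
  (0, 6) → Z = -30
  (7/9, 0) → Z = -56/9
The feasible region is unbounded (it extends along (1, 2), (2, 3)), but Z strictly decreases along every unbounded feasible direction, so there is no improving ray and the maximum is attained at a vertex.

The maximum is at (0, 0). Substituting into each constraint, equality holds for (1) and (3); the remaining constraints have slack.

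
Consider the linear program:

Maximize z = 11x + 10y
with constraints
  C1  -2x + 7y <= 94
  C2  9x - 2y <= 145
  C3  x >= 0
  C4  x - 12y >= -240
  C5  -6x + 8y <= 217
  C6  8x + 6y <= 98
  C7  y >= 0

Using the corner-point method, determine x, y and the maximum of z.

Extreme points and z = 11x + 10y:
  (0, 94/7) → z = 940/7
  (61/34, 237/17) → z = 5411/34
  (0, 0) → z = 0
  (49/4, 0) → z = 539/4

x = 61/34, y = 237/17, maximum z = 5411/34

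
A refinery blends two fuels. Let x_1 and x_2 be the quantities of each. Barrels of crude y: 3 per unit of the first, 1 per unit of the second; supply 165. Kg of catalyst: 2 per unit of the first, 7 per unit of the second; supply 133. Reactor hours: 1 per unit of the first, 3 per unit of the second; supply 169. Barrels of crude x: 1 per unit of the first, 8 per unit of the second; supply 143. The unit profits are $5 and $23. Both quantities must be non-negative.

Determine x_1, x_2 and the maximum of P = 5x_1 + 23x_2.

x_1 = 7, x_2 = 17, maximum P = 426

Extreme points and P = 5x_1 + 23x_2:
  (0, 0) → P = 0
  (0, 143/8) → P = 3289/8
  (55, 0) → P = 275
  (1022/19, 69/19) → P = 6697/19
  (7, 17) → P = 426

The optimum lies where 2x_1 + 7x_2 = 133 and x_1 + 8x_2 = 143.
Solving simultaneously gives x_1 = 7, x_2 = 17.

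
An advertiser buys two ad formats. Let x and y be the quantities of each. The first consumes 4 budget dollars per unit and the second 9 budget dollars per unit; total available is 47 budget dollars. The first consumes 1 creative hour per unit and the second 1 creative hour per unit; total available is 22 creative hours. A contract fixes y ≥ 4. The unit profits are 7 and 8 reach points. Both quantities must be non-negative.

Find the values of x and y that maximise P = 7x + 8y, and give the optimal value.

x = 11/4, y = 4, maximum P = 205/4

Feasible corners and P = 7x + 8y:
  (0, 47/9) → P = 376/9
  (0, 4) → P = 32
  (11/4, 4) → P = 205/4

The binding constraints are 4x + 9y = 47 and y = 4.
Solving simultaneously gives x = 11/4, y = 4.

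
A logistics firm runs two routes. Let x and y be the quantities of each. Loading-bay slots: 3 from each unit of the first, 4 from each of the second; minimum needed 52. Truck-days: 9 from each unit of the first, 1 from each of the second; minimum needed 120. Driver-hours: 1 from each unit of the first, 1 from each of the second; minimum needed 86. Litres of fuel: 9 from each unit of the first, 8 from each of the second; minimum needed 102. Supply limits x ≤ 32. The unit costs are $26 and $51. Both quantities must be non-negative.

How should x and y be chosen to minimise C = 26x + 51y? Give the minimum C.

x = 32, y = 54, minimum C = 3586

Extreme points and C = 26x + 51y:
  (0, 120) → C = 6120
  (17/4, 327/4) → C = 17119/4
  (32, 54) → C = 3586
The feasible region is unbounded (it extends along (0, 1)), but C strictly increases along every unbounded feasible direction, so there is no improving ray and the minimum is attained at a vertex.

At the optimal vertex, x + y = 86 and x = 32.
Solving simultaneously gives x = 32, y = 54.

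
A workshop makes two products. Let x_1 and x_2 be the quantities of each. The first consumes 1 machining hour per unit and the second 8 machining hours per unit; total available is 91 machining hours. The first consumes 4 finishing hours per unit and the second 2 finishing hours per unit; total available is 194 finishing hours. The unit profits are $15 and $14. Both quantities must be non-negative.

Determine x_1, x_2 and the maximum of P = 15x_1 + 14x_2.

x_1 = 137/3, x_2 = 17/3, maximum P = 2293/3

Vertices and P = 15x_1 + 14x_2:
  (0, 0) → P = 0
  (0, 91/8) → P = 637/4
  (97/2, 0) → P = 1455/2
  (137/3, 17/3) → P = 2293/3

The binding constraints are x_1 + 8x_2 = 91 and 4x_1 + 2x_2 = 194.
Solving simultaneously gives x_1 = 137/3, x_2 = 17/3.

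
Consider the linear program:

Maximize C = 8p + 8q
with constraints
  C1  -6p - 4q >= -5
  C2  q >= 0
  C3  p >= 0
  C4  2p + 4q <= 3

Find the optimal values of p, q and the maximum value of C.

Feasible corners and C = 8p + 8q:
  (5/6, 0) → C = 20/3
  (1/2, 1/2) → C = 8
  (0, 0) → C = 0
  (0, 3/4) → C = 6

The optimum lies where -6p - 4q = -5 and 2p + 4q = 3.
Solving simultaneously gives p = 1/2, q = 1/2.

p = 1/2, q = 1/2, maximum C = 8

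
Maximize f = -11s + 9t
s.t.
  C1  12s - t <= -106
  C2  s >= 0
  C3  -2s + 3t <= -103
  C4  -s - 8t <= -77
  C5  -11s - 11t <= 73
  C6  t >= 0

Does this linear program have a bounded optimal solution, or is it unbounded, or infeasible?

The boundaries 12s - t = -106 and s = 0 meet at (0, 106), but that point violates -2s + 3t ≤ -103. Every candidate vertex is excluded by some other constraint, so the feasible region is empty.

infeasible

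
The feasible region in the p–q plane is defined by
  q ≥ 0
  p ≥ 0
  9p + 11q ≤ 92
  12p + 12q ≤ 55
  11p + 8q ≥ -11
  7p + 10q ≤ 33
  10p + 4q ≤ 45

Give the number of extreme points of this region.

5

Intersecting each pair of boundary lines and keeping only the points that satisfy every inequality leaves:
  (0, 0)
  (9/2, 0)
  (0, 33/10)
  (77/18, 11/36)
  (40/9, 5/36)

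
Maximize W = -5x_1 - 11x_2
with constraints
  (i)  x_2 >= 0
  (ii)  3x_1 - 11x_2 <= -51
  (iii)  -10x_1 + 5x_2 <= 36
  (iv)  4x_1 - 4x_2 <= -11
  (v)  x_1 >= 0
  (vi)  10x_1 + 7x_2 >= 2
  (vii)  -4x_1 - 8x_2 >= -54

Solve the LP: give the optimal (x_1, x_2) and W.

x_1 = 0, x_2 = 51/11, maximum W = -51

Extreme points and W = -5x_1 - 11x_2:
  (83/32, 171/32) → W = -287/4
  (0, 51/11) → W = -51
  (8/3, 65/12) → W = -875/12
  (0, 27/4) → W = -297/4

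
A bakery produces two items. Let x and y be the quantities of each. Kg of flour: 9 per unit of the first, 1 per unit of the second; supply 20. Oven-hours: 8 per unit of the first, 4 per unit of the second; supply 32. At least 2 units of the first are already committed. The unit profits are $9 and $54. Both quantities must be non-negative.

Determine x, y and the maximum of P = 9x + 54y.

x = 2, y = 2, maximum P = 126

The optimum lies where 9x + y = 20 and x = 2.
Solving simultaneously gives x = 2, y = 2.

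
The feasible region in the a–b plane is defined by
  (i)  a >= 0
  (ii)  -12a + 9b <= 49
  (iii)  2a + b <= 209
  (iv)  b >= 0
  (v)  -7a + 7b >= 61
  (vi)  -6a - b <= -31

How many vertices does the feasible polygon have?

3

Of the 15 pairwise boundary intersections, those satisfying every inequality are:
  (916/15, 1303/15)
  (206/21, 389/21)
  (1402/21, 1585/21)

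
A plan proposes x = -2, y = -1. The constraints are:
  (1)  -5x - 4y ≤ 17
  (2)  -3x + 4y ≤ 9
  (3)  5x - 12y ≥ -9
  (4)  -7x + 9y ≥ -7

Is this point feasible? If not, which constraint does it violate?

feasible

(1): 14 ≤ 17 ✓
(2): 2 ≤ 9 ✓
(3): 2 ≥ -9 ✓
(4): 5 ≥ -7 ✓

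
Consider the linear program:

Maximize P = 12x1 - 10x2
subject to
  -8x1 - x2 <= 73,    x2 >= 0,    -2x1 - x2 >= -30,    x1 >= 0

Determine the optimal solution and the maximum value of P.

Extreme points and P = 12x1 - 10x2:
  (15, 0) → P = 180
  (0, 0) → P = 0
  (0, 30) → P = -300

x1 = 15, x2 = 0, maximum P = 180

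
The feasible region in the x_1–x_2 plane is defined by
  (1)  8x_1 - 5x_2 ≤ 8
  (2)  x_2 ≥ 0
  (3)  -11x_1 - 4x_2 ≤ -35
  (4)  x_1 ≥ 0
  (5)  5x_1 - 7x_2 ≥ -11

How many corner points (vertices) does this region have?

3

Intersecting each pair of boundary lines and keeping only the points that satisfy every inequality leaves:
  (69/29, 64/29)
  (111/31, 128/31)
  (201/97, 296/97)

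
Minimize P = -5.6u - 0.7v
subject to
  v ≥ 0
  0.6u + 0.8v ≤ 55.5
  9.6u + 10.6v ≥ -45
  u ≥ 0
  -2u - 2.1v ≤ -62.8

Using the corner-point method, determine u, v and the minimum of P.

u = 92.5, v = 0, minimum P = -518

Extreme points and P = -5.6u - 0.7v:
  (185/2, 0) → P = -518
  (157/5, 0) → P = -4396/25
  (0, 555/8) → P = -777/16
  (0, 628/21) → P = -314/15

At the optimal vertex, v = 0 and 0.6u + 0.8v = 55.5.
Solving simultaneously gives u = 185/2, v = 0.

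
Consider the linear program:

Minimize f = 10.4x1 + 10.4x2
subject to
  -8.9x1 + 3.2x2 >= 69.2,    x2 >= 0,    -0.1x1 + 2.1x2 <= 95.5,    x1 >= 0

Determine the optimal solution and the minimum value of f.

x1 = 0, x2 = 21.625, minimum f = 224.9

Corner points and f = 10.4x1 + 10.4x2:
  (16028/1837, 84303/1837) → f = 474292/835
  (0, 173/8) → f = 2249/10
  (0, 955/21) → f = 9932/21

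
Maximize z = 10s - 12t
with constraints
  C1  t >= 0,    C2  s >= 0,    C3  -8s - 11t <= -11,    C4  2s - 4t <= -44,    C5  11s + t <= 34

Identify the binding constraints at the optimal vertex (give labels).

C4 and C5

Feasible corners and z = 10s - 12t:
  (0, 11) → z = -132
  (0, 34) → z = -408
  (2, 12) → z = -124

The maximum is at (2, 12). Substituting into each constraint, equality holds for C4 and C5; the remaining constraints have slack.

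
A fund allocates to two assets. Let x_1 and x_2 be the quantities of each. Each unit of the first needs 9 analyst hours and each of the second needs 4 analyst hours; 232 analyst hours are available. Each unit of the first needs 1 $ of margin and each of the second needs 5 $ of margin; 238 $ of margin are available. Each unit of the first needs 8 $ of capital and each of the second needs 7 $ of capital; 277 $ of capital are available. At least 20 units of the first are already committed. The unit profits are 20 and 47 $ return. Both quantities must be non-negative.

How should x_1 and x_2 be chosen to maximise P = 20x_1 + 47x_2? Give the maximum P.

The binding constraints are 9x_1 + 4x_2 = 232 and x_1 = 20.
Solving simultaneously gives x_1 = 20, x_2 = 13.

x_1 = 20, x_2 = 13, maximum P = 1011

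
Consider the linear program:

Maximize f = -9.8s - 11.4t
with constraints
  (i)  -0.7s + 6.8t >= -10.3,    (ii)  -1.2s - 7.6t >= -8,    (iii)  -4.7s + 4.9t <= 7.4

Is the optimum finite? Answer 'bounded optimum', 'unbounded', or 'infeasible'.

bounded optimum

Vertices and f = -9.8s - 11.4t:
  (3317/337, -169/337) → f = -30580/337
  (-10079/2853, -5359/2853) → f = 799334/14265
  (-213/520, 581/520) → f = -567/65
The feasible region has finitely many vertices and no improving ray; the maximum is 799334/14265 at (-10079/2853, -5359/2853).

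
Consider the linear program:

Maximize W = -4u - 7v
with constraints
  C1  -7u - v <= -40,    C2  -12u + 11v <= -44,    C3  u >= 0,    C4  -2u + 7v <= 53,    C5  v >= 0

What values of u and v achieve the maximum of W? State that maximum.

The feasible region is unbounded (it extends along (7, 2), (1, 0)), but W strictly decreases along every unbounded feasible direction, so there is no improving ray and the maximum is attained at a vertex.

The binding constraints are -7u - v = -40 and v = 0.
Solving simultaneously gives u = 40/7, v = 0.

u = 40/7, v = 0, maximum W = -160/7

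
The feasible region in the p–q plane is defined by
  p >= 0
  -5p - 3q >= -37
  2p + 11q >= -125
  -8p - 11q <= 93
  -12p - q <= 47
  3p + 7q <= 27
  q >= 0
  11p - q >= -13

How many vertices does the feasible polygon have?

The feasible vertices (each the meet of two boundaries and inside every other half-plane) are:
  (0, 27/7)
  (0, 0)
  (89/13, 12/13)
  (37/5, 0)

4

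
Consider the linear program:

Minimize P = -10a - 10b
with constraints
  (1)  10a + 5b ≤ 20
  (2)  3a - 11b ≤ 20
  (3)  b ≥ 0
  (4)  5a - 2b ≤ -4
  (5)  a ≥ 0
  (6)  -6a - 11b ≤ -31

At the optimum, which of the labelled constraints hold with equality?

(1) and (5)

Corner points and P = -10a - 10b:
  (4/9, 28/9) → P = -320/9
  (0, 4) → P = -40
  (18/67, 179/67) → P = -1970/67
  (0, 31/11) → P = -310/11

The minimum is at (0, 4). Substituting into each constraint, equality holds for (1) and (5); the remaining constraints have slack.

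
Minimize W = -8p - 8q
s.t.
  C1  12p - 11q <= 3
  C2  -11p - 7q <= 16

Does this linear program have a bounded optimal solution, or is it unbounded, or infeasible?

unbounded

From the feasible point (-31/41, -45/41), moving in the direction (11, 12) keeps every constraint satisfied while W decreases without bound.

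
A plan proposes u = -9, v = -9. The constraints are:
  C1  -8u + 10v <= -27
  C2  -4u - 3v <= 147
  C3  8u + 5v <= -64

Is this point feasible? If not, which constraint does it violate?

not feasible — violates C1

Constraint C1: -8u + 10v = -18, which is not ≤ -27. All other constraints are satisfied.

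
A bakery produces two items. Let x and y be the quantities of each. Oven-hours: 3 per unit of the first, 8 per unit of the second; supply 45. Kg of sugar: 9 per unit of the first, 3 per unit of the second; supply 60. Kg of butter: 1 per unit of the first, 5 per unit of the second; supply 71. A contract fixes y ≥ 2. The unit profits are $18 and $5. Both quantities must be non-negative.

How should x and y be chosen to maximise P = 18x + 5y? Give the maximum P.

x = 6, y = 2, maximum P = 118

Corner points and P = 18x + 5y:
  (0, 45/8) → P = 225/8
  (0, 2) → P = 10
  (115/21, 25/7) → P = 815/7
  (6, 2) → P = 118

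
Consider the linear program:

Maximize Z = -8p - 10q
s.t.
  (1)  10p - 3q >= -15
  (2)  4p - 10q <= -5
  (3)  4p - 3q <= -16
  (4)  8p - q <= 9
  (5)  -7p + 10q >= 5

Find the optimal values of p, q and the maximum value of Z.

Corner points and Z = -8p - 10q:
  (1/6, 50/9) → Z = -512/9
  (3, 15) → Z = -174
  (43/20, 41/5) → Z = -496/5

The binding constraints are 10p - 3q = -15 and 4p - 3q = -16.
Solving simultaneously gives p = 1/6, q = 50/9.

p = 1/6, q = 50/9, maximum Z = -512/9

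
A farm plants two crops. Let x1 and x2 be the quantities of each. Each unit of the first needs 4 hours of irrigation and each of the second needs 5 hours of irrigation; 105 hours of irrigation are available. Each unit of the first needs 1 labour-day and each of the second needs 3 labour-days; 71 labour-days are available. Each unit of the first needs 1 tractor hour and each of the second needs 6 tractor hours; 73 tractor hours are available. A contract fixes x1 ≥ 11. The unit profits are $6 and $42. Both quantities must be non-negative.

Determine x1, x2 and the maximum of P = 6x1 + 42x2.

Vertices and P = 6x1 + 42x2:
  (105/4, 0) → P = 315/2
  (11, 0) → P = 66
  (265/19, 187/19) → P = 9444/19
  (11, 31/3) → P = 500

The optimum lies where x1 + 6x2 = 73 and x1 = 11.
Solving simultaneously gives x1 = 11, x2 = 31/3.

x1 = 11, x2 = 31/3, maximum P = 500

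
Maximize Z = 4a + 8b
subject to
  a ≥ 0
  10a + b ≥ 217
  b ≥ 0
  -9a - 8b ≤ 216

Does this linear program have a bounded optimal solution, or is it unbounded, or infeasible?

From the feasible point (0, 217), moving in the direction (0, 1) keeps every constraint satisfied while Z increases without bound.

unbounded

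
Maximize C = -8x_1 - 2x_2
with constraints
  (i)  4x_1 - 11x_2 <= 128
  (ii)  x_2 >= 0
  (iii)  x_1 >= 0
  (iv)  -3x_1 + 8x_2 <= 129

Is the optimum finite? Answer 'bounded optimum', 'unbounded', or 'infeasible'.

Extreme points and C = -8x_1 - 2x_2:
  (32, 0) → C = -256
  (0, 0) → C = 0
  (0, 129/8) → C = -129/4
The feasible region has finitely many vertices and no improving ray; the maximum is 0 at (0, 0).

bounded optimum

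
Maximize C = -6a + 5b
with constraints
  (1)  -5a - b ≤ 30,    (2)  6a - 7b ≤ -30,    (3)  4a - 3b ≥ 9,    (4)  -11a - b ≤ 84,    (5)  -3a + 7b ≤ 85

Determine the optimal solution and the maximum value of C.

a = 318/19, b = 367/19, maximum C = -73/19

Vertices and C = -6a + 5b:
  (153/10, 87/5) → C = -24/5
  (55/3, 20) → C = -10
  (318/19, 367/19) → C = -73/19

The binding constraints are 4a - 3b = 9 and -3a + 7b = 85.
Solving simultaneously gives a = 318/19, b = 367/19.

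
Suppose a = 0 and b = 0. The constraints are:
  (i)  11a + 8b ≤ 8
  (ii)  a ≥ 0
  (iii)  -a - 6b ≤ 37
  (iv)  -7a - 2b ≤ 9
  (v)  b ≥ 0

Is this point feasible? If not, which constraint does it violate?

feasible

(i): 0 ≤ 8 ✓
(ii): 0 ≥ 0 ✓
(iii): 0 ≤ 37 ✓
(iv): 0 ≤ 9 ✓
(v): 0 ≥ 0 ✓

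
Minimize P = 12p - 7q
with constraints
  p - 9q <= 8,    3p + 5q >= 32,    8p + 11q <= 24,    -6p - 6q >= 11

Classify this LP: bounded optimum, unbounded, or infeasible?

unbounded

From the feasible point (-232/7, 184/7), moving in the direction (-11, 8) keeps every constraint satisfied while P decreases without bound.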